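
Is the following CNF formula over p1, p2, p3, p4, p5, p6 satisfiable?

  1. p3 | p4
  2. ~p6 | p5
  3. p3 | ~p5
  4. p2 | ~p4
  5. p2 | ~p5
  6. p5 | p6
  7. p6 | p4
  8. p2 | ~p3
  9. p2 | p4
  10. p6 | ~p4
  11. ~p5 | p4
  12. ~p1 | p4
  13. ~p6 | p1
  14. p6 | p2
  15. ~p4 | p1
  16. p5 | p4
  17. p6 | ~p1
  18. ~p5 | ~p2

No, unsatisfiable

Case p3 = 1:
(p2) alone gives p2 = 1.
(~p5) alone gives p5 = 0.
(~p6) alone gives p6 = 0.
But (p6) is also a unit clause — contradiction.
That branch fails; take p3 = 0 instead.
(p4) alone gives p4 = 1.
(~p5) alone gives p5 = 0.
(~p6) alone gives p6 = 0.
But (p6) is also a unit clause — contradiction.
Either choice for p3 ends in contradiction.
No assignment satisfies every clause.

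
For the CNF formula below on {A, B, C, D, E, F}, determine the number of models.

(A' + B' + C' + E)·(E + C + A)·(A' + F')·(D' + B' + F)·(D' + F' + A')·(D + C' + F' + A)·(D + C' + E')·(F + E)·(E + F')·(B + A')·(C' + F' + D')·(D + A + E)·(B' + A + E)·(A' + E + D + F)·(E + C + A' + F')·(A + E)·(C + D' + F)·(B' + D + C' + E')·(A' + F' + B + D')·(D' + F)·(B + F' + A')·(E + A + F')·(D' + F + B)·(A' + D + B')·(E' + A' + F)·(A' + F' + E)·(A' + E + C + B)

There are 2^6 = 64 truth assignments over (A, B, C, D, E, F).
Split on C. With C = 1, the clauses containing C are satisfied and C' drops from the rest; 0 of the 2^5 = 32 assignments to the other variables satisfy what remains.
With C = 0, by the same count on the reduced clause set, 6 assignments work.
(One model: A=F, B=F, C=F, D=F, E=T, F=F.)
Total: 0 + 6 = 6.

6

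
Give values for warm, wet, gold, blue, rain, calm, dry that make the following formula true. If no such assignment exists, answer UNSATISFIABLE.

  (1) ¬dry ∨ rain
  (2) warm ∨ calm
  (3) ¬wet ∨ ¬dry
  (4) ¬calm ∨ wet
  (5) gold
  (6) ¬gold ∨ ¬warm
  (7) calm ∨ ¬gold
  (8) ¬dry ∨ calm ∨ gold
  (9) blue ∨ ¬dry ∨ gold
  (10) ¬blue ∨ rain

warm=False,  wet=True,  gold=True,  blue=True,  rain=True,  calm=True,  dry=False

From the singleton clause (gold), gold = True.
From the singleton clause (¬warm), warm = False.
From the singleton clause (calm), calm = True.
From the singleton clause (wet), wet = True.
From the singleton clause (¬dry), dry = False.
Suppose blue = True.
From the singleton clause (rain), rain = True.
Every clause now holds.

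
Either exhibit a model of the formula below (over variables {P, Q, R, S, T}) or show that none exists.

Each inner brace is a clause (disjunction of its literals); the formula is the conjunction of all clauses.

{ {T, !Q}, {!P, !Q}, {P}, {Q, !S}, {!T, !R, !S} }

P ↦ true; Q ↦ false; R ↦ false; S ↦ false; T ↦ true

(P) alone gives P = true.
(!Q) alone gives Q = false.
(!S) alone gives S = false.
All clauses hold; R, T can take either value.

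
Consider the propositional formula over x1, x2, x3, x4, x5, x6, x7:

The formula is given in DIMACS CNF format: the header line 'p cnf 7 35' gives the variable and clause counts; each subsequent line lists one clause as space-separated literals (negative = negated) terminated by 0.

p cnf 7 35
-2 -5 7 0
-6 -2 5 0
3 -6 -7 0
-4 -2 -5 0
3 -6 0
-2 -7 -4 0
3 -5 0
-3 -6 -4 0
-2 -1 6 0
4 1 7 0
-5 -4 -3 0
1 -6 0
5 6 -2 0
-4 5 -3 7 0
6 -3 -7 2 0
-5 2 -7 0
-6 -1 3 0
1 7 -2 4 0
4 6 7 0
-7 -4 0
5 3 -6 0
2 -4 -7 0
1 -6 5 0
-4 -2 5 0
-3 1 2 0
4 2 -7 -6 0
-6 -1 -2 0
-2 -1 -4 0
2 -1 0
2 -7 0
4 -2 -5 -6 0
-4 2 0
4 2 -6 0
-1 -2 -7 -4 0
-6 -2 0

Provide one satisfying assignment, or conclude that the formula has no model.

x1=False, x2=True, x3=True, x4=False, x5=True, x6=False, x7=True

Try x3 = True.
Try x6 = False.
Try x2 = True.
The clause (¬x1) is unit, so x1 = False.
The clause (x5) is unit, so x5 = True.
The clause (x7) is unit, so x7 = True.
The clause (¬x4) is unit, so x4 = False.
All clauses are satisfied.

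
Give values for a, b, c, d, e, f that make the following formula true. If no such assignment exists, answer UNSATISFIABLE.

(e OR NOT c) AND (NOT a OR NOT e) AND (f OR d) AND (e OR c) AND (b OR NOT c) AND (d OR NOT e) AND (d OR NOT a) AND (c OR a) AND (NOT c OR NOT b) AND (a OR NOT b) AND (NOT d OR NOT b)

Branch on e: set e = true.
(NOT a) alone gives a = false.
(d) alone gives d = true.
(c) alone gives c = true.
(b) alone gives b = true.
But (NOT b) is also a unit clause — contradiction.
So e must be the other value — set e = false.
(NOT c) alone gives c = false.
But (c) is also a unit clause — contradiction.
Both values of e lead to a conflict.

UNSATISFIABLE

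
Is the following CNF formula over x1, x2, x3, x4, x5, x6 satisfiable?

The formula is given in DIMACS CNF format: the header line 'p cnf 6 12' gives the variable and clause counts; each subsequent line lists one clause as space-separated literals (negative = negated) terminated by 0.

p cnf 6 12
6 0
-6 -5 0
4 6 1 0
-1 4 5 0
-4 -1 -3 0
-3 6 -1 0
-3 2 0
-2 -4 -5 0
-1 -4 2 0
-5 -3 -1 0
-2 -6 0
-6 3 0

(x6) alone gives x6 = True.
(¬x5) alone gives x5 = False.
(¬x2) alone gives x2 = False.
(¬x3) alone gives x3 = False.
But (x3) is also a unit clause — contradiction.
No assignment satisfies every clause.

No, unsatisfiable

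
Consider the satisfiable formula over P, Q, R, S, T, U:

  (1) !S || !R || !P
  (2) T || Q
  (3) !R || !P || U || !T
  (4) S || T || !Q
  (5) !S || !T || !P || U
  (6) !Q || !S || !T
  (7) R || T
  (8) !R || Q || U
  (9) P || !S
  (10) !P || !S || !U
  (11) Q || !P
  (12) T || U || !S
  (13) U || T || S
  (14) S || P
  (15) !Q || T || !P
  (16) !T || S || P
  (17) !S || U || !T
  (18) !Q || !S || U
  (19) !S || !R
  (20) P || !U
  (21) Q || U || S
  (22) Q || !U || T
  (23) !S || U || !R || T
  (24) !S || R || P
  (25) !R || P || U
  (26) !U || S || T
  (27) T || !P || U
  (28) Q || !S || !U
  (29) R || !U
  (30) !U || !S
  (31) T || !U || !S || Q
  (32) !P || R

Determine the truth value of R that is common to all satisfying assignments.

True

Suppose R = false.
(T) alone gives T = true.
(!U) alone gives U = false.
(!S) alone gives S = false.
(P) alone gives P = true.
That conflicts with the unit clause (!P).
So every satisfying assignment has R = True.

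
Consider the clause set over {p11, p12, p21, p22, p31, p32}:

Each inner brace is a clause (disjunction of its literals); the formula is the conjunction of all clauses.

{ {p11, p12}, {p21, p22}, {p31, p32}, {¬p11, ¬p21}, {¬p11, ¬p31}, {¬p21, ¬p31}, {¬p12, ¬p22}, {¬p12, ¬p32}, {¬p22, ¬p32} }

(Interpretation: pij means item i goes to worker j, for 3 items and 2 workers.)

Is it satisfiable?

Case p11 = True:
Unit clause (¬p21) forces p21 = False.
Unit clause (p22) forces p22 = True.
Unit clause (¬p31) forces p31 = False.
Unit clause (p32) forces p32 = True.
Now (¬p32) is unsatisfied and unit — conflict.
So p11 must be the other value — set p11 = False.
Unit clause (p12) forces p12 = True.
Unit clause (¬p22) forces p22 = False.
Unit clause (p21) forces p21 = True.
Unit clause (¬p31) forces p31 = False.
Unit clause (p32) forces p32 = True.
Now (¬p32) is unsatisfied and unit — conflict.
Neither p11 = True nor p11 = False works.
No assignment satisfies every clause.

No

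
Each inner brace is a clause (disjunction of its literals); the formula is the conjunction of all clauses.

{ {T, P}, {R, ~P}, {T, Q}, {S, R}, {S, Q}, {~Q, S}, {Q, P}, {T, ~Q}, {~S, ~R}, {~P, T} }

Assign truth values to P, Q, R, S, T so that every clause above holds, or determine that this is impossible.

Try T = 1.
Try R = 0.
Unit clause (~P) forces P = 0.
Unit clause (S) forces S = 1.
Unit clause (Q) forces Q = 1.
Every clause now holds.

P ↦ 0; Q ↦ 1; R ↦ 0; S ↦ 1; T ↦ 1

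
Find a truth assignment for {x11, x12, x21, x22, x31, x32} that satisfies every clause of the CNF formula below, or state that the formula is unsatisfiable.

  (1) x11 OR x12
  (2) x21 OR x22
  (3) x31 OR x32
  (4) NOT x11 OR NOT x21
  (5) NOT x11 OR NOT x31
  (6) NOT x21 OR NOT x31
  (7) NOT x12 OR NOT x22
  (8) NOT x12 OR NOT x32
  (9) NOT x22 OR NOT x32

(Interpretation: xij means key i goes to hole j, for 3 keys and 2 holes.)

Suppose x11 = true.
Unit clause (NOT x21) forces x21 = false.
Unit clause (x22) forces x22 = true.
Unit clause (NOT x31) forces x31 = false.
Unit clause (x32) forces x32 = true.
Now (NOT x32) is unsatisfied and unit — conflict.
So x11 must be the other value — set x11 = false.
Unit clause (x12) forces x12 = true.
Unit clause (NOT x22) forces x22 = false.
Unit clause (x21) forces x21 = true.
Unit clause (NOT x31) forces x31 = false.
Unit clause (x32) forces x32 = true.
Now (NOT x32) is unsatisfied and unit — conflict.
Neither x11 = true nor x11 = false works.

UNSATISFIABLE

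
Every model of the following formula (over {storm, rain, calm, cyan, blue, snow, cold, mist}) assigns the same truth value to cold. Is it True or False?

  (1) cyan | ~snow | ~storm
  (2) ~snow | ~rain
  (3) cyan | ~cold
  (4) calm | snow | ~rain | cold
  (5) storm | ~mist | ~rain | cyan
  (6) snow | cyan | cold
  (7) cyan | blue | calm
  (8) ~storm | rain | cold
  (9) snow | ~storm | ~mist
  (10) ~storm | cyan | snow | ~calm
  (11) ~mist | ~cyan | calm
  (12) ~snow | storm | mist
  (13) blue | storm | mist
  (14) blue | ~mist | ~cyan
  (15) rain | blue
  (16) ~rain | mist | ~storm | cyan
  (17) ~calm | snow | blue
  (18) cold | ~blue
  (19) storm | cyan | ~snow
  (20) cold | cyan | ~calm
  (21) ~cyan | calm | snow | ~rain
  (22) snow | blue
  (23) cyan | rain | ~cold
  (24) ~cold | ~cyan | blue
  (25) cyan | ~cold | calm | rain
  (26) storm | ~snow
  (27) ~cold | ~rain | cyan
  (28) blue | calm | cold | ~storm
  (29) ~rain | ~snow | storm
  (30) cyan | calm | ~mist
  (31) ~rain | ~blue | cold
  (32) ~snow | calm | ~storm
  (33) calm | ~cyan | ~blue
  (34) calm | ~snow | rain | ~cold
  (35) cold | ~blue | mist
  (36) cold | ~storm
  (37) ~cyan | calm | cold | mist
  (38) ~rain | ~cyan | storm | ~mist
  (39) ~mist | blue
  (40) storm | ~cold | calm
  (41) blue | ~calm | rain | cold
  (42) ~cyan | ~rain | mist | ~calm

True

Suppose cold = 0.
From the singleton clause (~blue), blue = 0.
From the singleton clause (rain), rain = 1.
From the singleton clause (~snow), snow = 0.
That conflicts with the unit clause (snow).
So every satisfying assignment has cold = True.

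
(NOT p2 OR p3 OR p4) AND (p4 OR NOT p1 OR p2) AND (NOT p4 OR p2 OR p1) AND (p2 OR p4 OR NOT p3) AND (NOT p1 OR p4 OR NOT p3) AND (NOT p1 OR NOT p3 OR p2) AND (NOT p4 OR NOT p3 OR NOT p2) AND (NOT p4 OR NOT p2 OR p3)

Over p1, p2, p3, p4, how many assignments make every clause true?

There are 2^4 = 16 truth assignments over (p1, p2, p3, p4).
Check each against the 8 clauses (columns in the order p1, p2, p3, p4):
  F F F F  ✓ satisfies all
  F F F T  ✗ fails (NOT p4 OR p2 OR p1)
  F F T F  ✗ fails (p2 OR p4 OR NOT p3)
  F F T T  ✗ fails (NOT p4 OR p2 OR p1)
  F T F F  ✗ fails (NOT p2 OR p3 OR p4)
  F T F T  ✗ fails (NOT p4 OR NOT p2 OR p3)
  F T T F  ✓ satisfies all
  F T T T  ✗ fails (NOT p4 OR NOT p3 OR NOT p2)
  T F F F  ✗ fails (p4 OR NOT p1 OR p2)
  T F F T  ✓ satisfies all
  T F T F  ✗ fails (p4 OR NOT p1 OR p2)
  T F T T  ✗ fails (NOT p1 OR NOT p3 OR p2)
  T T F F  ✗ fails (NOT p2 OR p3 OR p4)
  T T F T  ✗ fails (NOT p4 OR NOT p2 OR p3)
  T T T F  ✗ fails (NOT p1 OR p4 OR NOT p3)
  T T T T  ✗ fails (NOT p4 OR NOT p3 OR NOT p2)
3 of the 16 rows are models.

3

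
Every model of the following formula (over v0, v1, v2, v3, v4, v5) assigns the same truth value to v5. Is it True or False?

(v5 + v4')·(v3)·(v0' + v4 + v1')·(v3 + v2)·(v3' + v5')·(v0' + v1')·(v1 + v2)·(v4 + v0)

False

Suppose v5 = 1.
The clause (v3) is unit, so v3 = 1.
But (v3') is also a unit clause — contradiction.
So every satisfying assignment has v5 = False.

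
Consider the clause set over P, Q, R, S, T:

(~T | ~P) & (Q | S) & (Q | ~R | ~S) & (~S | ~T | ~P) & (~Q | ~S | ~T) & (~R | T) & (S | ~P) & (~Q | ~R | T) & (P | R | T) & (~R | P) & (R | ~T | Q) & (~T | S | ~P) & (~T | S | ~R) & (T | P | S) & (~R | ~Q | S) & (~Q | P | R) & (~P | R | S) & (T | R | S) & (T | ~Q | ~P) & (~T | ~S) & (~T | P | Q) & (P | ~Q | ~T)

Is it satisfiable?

Yes, satisfiable

Suppose T = 0.
Unit clause (~R) forces R = 0.
Unit clause (P) forces P = 1.
Unit clause (S) forces S = 1.
Unit clause (~Q) forces Q = 0.
All clauses are satisfied.
A satisfying assignment: P=1; Q=0; R=0; S=1; T=0.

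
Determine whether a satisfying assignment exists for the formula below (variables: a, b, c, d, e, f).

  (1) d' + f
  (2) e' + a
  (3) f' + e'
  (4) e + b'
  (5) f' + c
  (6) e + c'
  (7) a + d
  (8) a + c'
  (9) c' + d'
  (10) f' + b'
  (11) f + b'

Suppose d = 0.
Unit clause (a) forces a = 1.
Suppose f = 0.
Unit clause (b') forces b = 0.
Suppose e = 1.
No clause remains; c is free.
A satisfying assignment: a ↦ 1; b ↦ 0; c ↦ 0; d ↦ 0; e ↦ 1; f ↦ 0.

Satisfiable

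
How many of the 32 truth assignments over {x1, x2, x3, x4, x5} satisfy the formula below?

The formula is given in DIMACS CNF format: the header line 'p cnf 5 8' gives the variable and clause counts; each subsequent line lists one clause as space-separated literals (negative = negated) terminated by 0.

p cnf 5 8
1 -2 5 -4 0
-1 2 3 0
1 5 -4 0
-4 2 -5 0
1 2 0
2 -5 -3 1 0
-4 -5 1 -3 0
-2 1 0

11

There are 2^5 = 32 truth assignments over (x1, x2, x3, x4, x5).
Split on x3. With x3 = True, the clauses containing x3 are satisfied and ¬x3 drops from the rest; 7 of the 2^4 = 16 assignments to the other variables satisfy what remains.
With x3 = False, by the same count on the reduced clause set, 4 assignments work.
(One model: x1=T, x2=F, x3=T, x4=F, x5=F.)
Total: 7 + 4 = 11.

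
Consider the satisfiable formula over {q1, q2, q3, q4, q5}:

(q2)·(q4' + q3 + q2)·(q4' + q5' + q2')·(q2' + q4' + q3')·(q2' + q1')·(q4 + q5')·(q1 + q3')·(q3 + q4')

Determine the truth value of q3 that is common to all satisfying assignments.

False

Suppose q3 = 1.
Unit clause (q2) forces q2 = 1.
Unit clause (q4') forces q4 = 0.
Unit clause (q1') forces q1 = 0.
But (q1) is also a unit clause — contradiction.
So every satisfying assignment has q3 = False.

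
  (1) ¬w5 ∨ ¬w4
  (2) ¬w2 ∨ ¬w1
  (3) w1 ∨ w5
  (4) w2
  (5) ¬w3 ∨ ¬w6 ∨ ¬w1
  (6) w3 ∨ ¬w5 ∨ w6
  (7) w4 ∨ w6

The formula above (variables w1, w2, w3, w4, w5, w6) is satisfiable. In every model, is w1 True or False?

Suppose w1 = True.
From the singleton clause (¬w2), w2 = False.
That conflicts with the unit clause (w2).
So every satisfying assignment has w1 = False.

False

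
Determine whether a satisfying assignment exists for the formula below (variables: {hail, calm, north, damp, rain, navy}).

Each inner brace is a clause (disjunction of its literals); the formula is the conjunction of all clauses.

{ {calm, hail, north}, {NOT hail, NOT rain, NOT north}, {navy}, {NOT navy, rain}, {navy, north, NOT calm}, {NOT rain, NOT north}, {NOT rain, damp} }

Yes, satisfiable

From the singleton clause (navy), navy = true.
From the singleton clause (rain), rain = true.
From the singleton clause (NOT north), north = false.
From the singleton clause (damp), damp = true.
Case calm = true:
All clauses hold; hail can take either value.
A satisfying assignment: hail: false; calm: true; north: false; damp: true; rain: true; navy: true.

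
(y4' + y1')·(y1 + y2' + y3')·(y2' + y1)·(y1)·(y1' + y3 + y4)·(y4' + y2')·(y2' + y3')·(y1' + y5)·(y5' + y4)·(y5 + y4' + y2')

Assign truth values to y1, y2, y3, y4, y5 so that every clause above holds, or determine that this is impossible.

Unit clause (y1) forces y1 = 1.
Unit clause (y4') forces y4 = 0.
Unit clause (y3) forces y3 = 1.
Unit clause (y2') forces y2 = 0.
Unit clause (y5) forces y5 = 1.
But (y5') is also a unit clause — contradiction.

UNSATISFIABLE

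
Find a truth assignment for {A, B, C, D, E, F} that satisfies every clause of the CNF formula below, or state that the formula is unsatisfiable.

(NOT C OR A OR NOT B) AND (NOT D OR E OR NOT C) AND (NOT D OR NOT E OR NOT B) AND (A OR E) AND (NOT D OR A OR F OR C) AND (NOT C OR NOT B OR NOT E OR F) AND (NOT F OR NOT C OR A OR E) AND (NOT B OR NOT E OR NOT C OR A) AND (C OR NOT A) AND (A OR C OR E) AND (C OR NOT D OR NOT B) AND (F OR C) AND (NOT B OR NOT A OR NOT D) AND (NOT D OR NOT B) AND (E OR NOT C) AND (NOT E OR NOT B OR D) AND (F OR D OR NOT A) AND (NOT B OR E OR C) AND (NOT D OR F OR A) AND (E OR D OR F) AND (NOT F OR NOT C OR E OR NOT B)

Branch on A: set A = true.
(C) alone gives C = true.
(E) alone gives E = true.
Branch on D: set D = false.
(NOT B) alone gives B = false.
(F) alone gives F = true.
This assignment satisfies each clause.

A=true, B=false, C=true, D=false, E=true, F=true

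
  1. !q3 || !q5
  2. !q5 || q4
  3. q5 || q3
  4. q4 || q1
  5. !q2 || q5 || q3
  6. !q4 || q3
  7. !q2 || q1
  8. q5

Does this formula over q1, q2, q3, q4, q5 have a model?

No, unsatisfiable

From the singleton clause (q5), q5 = true.
From the singleton clause (!q3), q3 = false.
From the singleton clause (q4), q4 = true.
That conflicts with the unit clause (!q4).
No assignment satisfies every clause.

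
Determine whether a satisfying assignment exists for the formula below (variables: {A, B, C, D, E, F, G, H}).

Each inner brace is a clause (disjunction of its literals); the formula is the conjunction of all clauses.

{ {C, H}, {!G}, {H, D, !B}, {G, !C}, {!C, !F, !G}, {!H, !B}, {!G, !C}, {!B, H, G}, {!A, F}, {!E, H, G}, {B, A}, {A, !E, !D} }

Satisfiable

The clause (!G) is unit, so G = false.
The clause (!C) is unit, so C = false.
The clause (H) is unit, so H = true.
The clause (!B) is unit, so B = false.
The clause (A) is unit, so A = true.
The clause (F) is unit, so F = true.
No clause remains; D, E are free.
A satisfying assignment: A: true,  B: false,  C: false,  D: false,  E: true,  F: true,  G: false,  H: true.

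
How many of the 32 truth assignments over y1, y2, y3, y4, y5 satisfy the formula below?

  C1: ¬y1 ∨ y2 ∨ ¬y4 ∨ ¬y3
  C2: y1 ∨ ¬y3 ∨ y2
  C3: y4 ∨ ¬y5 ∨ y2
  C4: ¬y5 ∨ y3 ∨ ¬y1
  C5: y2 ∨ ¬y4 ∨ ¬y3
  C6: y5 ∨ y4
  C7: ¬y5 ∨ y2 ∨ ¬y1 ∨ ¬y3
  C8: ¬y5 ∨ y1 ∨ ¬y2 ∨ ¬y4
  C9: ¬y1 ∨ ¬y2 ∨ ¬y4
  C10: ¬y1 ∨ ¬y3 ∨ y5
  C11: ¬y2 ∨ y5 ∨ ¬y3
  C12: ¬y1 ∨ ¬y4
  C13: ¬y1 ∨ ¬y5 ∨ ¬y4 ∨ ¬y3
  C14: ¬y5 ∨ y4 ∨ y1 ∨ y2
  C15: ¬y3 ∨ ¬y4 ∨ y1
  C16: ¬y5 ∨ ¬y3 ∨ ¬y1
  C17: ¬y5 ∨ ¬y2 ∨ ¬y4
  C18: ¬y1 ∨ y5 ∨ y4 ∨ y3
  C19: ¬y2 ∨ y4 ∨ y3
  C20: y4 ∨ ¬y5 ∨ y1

3

There are 2^5 = 32 truth assignments over (y1, y2, y3, y4, y5).
Split on y5. With y5 = True, the clauses containing y5 are satisfied and ¬y5 drops from the rest; 1 of the 2^4 = 16 assignments to the other variables satisfy what remains.
With y5 = False, by the same count on the reduced clause set, 2 assignments work.
(One model: y1=F, y2=F, y3=F, y4=T, y5=F.)
Total: 1 + 2 = 3.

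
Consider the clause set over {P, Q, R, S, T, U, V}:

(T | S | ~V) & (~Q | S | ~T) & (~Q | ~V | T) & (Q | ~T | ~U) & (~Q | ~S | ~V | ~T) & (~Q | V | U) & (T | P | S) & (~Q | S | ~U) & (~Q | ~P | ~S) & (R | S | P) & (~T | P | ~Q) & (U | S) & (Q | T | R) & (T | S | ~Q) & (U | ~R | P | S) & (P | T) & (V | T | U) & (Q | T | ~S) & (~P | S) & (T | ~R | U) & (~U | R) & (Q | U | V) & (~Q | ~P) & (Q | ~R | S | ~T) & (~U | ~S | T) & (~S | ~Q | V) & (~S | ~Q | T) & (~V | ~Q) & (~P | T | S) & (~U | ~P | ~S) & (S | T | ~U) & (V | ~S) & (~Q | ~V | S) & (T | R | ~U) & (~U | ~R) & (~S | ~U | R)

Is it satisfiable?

Yes, satisfiable

Try U = 0.
(S) alone gives S = 1.
(V) alone gives V = 1.
(~Q) alone gives Q = 0.
(T) alone gives T = 1.
All clauses hold; P, R can take either value.
A satisfying assignment: P=0; Q=0; R=0; S=1; T=1; U=0; V=1.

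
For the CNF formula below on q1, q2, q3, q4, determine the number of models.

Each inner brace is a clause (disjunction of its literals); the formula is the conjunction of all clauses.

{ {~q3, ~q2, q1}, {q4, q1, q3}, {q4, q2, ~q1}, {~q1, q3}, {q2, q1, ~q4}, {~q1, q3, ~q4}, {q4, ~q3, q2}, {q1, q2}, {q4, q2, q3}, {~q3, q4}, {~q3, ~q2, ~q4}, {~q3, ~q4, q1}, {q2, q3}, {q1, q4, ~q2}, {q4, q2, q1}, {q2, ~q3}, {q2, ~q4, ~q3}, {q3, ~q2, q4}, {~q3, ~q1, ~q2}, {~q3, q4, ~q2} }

There are 2^4 = 16 truth assignments over (q1, q2, q3, q4).
Split on q1. With q1 = 1, the clauses containing q1 are satisfied and ~q1 drops from the rest; 0 of the 2^3 = 8 assignments to the other variables satisfy what remains.
With q1 = 0, by the same count on the reduced clause set, 1 assignment works.
(One model: q1=F, q2=T, q3=F, q4=T.)
Total: 0 + 1 = 1.

1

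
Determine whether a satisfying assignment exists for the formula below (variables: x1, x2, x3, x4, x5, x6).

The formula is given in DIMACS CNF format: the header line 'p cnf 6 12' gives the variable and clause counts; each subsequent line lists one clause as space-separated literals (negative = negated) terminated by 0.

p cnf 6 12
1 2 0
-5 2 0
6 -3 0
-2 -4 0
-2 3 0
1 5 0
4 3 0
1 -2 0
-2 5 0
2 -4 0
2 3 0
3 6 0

Satisfiable

Case x1 = True:
Case x5 = True:
(x2) alone gives x2 = True.
(¬x4) alone gives x4 = False.
(x3) alone gives x3 = True.
(x6) alone gives x6 = True.
This assignment satisfies each clause.
A satisfying assignment: x1: True, x2: True, x3: True, x4: False, x5: True, x6: True.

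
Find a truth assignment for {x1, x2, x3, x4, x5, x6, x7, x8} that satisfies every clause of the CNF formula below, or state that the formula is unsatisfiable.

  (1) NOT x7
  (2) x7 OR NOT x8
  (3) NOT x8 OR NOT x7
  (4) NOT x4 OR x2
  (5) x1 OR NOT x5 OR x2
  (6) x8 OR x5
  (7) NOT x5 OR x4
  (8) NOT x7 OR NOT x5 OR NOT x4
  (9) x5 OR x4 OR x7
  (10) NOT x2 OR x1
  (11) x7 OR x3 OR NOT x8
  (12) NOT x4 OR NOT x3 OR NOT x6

x1 ↦ true, x2 ↦ true, x3 ↦ true, x4 ↦ true, x5 ↦ true, x6 ↦ false, x7 ↦ false, x8 ↦ false

From the singleton clause (NOT x7), x7 = false.
From the singleton clause (NOT x8), x8 = false.
From the singleton clause (x5), x5 = true.
From the singleton clause (x4), x4 = true.
From the singleton clause (x2), x2 = true.
From the singleton clause (x1), x1 = true.
Try x3 = true.
From the singleton clause (NOT x6), x6 = false.
This assignment satisfies each clause.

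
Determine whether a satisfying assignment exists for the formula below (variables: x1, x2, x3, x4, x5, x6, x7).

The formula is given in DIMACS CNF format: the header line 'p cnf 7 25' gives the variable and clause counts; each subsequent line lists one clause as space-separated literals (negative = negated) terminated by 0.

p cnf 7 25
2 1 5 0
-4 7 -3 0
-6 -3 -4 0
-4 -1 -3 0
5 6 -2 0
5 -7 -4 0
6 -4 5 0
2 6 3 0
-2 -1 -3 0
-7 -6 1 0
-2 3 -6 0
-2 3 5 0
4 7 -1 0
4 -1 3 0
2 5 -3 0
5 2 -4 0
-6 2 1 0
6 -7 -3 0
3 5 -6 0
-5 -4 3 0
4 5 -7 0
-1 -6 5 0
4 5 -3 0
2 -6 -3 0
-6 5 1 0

Case x2 = True:
Case x5 = True:
Case x1 = False:
Case x7 = False:
Case x4 = False:
Case x3 = True:
No clause remains; x6 is free.
A satisfying assignment: x1: False, x2: True, x3: True, x4: False, x5: True, x6: True, x7: False.

Yes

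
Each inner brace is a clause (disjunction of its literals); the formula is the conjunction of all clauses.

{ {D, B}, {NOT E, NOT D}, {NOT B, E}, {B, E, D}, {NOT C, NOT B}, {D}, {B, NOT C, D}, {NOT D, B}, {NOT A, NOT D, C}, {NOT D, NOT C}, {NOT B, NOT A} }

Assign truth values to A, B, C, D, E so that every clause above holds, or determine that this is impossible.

UNSATISFIABLE

Unit clause (D) forces D = true.
Unit clause (NOT E) forces E = false.
Unit clause (NOT B) forces B = false.
But (B) is also a unit clause — contradiction.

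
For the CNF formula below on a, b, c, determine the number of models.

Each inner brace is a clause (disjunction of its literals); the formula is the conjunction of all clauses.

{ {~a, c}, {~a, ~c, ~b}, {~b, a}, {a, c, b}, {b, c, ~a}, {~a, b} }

1

There are 2^3 = 8 truth assignments over (a, b, c).
Check each against the 6 clauses (columns in the order a, b, c):
  F F F  ✗ fails (a | c | b)
  F F T  ✓ satisfies all
  F T F  ✗ fails (~b | a)
  F T T  ✗ fails (~b | a)
  T F F  ✗ fails (~a | c)
  T F T  ✗ fails (~a | b)
  T T F  ✗ fails (~a | c)
  T T T  ✗ fails (~a | ~c | ~b)
1 of the 8 rows is a model.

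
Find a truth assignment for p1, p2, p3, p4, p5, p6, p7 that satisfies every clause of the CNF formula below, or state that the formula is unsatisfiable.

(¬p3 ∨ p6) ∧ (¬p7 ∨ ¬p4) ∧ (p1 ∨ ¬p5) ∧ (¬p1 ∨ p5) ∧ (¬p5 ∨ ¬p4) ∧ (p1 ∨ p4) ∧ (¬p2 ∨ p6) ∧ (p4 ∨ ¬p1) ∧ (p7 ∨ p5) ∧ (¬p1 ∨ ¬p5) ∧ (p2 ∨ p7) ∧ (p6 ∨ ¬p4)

UNSATISFIABLE

Try p3 = False.
Try p7 = False.
Unit clause (p5) forces p5 = True.
Unit clause (p1) forces p1 = True.
But (¬p1) is also a unit clause — contradiction.
That branch fails; take p7 = True instead.
Unit clause (¬p4) forces p4 = False.
Unit clause (p1) forces p1 = True.
But (¬p1) is also a unit clause — contradiction.
Either choice for p7 ends in contradiction.
That branch fails; take p3 = True instead.
Unit clause (p6) forces p6 = True.
Try p7 = False.
Unit clause (p5) forces p5 = True.
Unit clause (p1) forces p1 = True.
But (¬p1) is also a unit clause — contradiction.
That branch fails; take p7 = True instead.
Unit clause (¬p4) forces p4 = False.
Unit clause (p1) forces p1 = True.
But (¬p1) is also a unit clause — contradiction.
Either choice for p7 ends in contradiction.
Either choice for p3 ends in contradiction.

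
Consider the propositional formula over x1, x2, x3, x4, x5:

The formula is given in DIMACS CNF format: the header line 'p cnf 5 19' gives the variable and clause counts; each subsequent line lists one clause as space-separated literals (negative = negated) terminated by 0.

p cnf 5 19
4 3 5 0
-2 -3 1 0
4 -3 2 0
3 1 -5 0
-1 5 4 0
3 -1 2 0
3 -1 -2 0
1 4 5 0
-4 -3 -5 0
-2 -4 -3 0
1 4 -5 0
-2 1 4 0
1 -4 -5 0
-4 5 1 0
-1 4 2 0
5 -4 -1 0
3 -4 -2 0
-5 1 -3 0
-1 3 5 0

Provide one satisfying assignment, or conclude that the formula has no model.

Branch on x4: set x4 = False.
Branch on x3: set x3 = True.
The clause (x2) is unit, so x2 = True.
The clause (x1) is unit, so x1 = True.
The clause (x5) is unit, so x5 = True.
Every clause now holds.

x1: True, x2: True, x3: True, x4: False, x5: True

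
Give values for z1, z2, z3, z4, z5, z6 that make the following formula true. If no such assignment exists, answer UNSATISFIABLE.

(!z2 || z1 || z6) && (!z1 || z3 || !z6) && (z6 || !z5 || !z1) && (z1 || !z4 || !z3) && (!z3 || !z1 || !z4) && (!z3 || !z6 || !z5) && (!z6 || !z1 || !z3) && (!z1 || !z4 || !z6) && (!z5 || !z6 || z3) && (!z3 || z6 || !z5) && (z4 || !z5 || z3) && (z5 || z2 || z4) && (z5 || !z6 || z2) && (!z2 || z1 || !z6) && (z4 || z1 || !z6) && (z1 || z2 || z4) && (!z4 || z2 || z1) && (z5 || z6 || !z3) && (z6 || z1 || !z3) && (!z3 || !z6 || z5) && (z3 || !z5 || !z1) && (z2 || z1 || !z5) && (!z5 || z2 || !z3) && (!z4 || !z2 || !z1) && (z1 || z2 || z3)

z1 ↦ true, z2 ↦ false, z3 ↦ false, z4 ↦ true, z5 ↦ false, z6 ↦ false

Case z2 = false:
Case z5 = false:
(z4) alone gives z4 = true.
(!z6) alone gives z6 = false.
(z1) alone gives z1 = true.
(!z3) alone gives z3 = false.
All clauses are satisfied.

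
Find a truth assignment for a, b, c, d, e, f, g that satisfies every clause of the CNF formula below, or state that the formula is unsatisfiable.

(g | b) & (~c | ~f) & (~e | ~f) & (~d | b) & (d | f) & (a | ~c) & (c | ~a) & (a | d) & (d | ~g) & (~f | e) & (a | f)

Try g = 1.
Unit clause (d) forces d = 1.
Unit clause (b) forces b = 1.
Try c = 1.
Unit clause (~f) forces f = 0.
Unit clause (a) forces a = 1.
All clauses hold; e can take either value.

a ↦ 1; b ↦ 1; c ↦ 1; d ↦ 1; e ↦ 1; f ↦ 0; g ↦ 1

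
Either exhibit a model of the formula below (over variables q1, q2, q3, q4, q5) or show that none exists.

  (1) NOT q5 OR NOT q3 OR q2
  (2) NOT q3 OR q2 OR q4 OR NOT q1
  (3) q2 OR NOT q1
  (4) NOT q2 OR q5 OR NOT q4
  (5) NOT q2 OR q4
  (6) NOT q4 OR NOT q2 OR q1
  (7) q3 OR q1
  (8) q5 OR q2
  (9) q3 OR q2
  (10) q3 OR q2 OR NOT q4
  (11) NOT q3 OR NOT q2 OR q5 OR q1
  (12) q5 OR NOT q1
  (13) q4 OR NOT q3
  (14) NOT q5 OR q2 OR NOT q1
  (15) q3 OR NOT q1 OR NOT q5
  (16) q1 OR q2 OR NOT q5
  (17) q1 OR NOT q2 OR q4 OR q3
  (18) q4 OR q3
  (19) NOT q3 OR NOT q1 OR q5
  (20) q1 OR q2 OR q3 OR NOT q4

q1: true,  q2: true,  q3: true,  q4: true,  q5: true

Try q2 = true.
From the singleton clause (q4), q4 = true.
From the singleton clause (q5), q5 = true.
From the singleton clause (q1), q1 = true.
From the singleton clause (q3), q3 = true.
This assignment satisfies each clause.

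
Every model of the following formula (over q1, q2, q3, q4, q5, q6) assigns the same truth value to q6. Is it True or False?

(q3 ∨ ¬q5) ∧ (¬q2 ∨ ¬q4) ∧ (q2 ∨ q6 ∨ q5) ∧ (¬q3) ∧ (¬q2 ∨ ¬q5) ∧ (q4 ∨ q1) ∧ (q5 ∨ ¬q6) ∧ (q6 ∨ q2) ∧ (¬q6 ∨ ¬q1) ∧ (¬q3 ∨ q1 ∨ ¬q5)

False

Suppose q6 = True.
From the singleton clause (¬q3), q3 = False.
From the singleton clause (¬q5), q5 = False.
Now (q5) is unsatisfied and unit — conflict.
So every satisfying assignment has q6 = False.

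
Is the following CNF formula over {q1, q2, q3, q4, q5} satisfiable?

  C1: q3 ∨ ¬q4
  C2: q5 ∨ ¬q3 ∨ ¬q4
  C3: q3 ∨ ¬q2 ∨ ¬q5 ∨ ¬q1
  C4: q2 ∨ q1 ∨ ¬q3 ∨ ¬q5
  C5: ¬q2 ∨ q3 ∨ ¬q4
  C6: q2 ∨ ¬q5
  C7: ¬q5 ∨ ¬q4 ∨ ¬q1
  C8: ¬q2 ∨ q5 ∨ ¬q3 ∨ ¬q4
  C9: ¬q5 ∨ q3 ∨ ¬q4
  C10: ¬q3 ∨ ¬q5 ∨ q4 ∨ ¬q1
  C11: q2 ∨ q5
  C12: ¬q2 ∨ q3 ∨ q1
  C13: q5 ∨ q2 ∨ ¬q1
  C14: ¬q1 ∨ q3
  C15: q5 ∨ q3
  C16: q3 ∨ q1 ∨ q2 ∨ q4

Case q3 = True:
Case q5 = False:
From the singleton clause (¬q4), q4 = False.
From the singleton clause (q2), q2 = True.
All clauses hold; q1 can take either value.
A satisfying assignment: q1 ↦ False; q2 ↦ True; q3 ↦ True; q4 ↦ False; q5 ↦ False.

Yes, satisfiable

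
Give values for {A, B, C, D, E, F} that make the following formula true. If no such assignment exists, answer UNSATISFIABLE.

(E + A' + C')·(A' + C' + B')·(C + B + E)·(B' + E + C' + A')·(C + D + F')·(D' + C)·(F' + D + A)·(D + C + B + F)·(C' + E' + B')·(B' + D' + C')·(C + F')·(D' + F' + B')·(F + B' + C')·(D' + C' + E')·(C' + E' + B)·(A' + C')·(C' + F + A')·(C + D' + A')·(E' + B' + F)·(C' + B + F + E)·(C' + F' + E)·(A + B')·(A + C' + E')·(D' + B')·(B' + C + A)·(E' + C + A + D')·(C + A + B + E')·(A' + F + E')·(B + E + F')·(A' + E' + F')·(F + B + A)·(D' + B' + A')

Branch on D: set D = 0.
Branch on C: set C = 0.
Unit clause (F') forces F = 0.
Unit clause (B) forces B = 1.
Unit clause (E') forces E = 0.
Unit clause (A) forces A = 1.
This assignment satisfies each clause.

A ↦ 1; B ↦ 1; C ↦ 0; D ↦ 0; E ↦ 0; F ↦ 0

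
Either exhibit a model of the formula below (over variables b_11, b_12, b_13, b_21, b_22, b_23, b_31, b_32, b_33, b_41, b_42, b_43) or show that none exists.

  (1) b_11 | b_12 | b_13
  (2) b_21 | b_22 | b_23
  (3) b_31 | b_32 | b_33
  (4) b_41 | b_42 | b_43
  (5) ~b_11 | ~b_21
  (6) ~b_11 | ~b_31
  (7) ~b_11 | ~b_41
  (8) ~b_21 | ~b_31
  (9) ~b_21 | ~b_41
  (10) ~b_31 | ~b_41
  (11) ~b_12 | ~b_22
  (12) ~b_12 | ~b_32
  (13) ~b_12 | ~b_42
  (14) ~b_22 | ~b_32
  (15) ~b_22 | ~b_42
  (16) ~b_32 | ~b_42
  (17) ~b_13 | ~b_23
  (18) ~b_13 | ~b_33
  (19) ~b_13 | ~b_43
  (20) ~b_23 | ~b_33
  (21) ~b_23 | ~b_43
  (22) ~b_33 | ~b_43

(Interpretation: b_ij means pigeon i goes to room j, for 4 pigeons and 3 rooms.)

Try b_11 = 0.
Try b_12 = 1.
(~b_22) alone gives b_22 = 0.
(~b_32) alone gives b_32 = 0.
(~b_42) alone gives b_42 = 0.
Try b_21 = 1.
(~b_31) alone gives b_31 = 0.
(b_33) alone gives b_33 = 1.
(~b_41) alone gives b_41 = 0.
(b_43) alone gives b_43 = 1.
Now (~b_43) is unsatisfied and unit — conflict.
Backtrack on b_21: now try b_21 = 0.
(b_23) alone gives b_23 = 1.
(~b_13) alone gives b_13 = 0.
(~b_33) alone gives b_33 = 0.
(b_31) alone gives b_31 = 1.
(~b_41) alone gives b_41 = 0.
(b_43) alone gives b_43 = 1.
Now (~b_43) is unsatisfied and unit — conflict.
Either choice for b_21 ends in contradiction.
Backtrack on b_12: now try b_12 = 0.
(b_13) alone gives b_13 = 1.
(~b_23) alone gives b_23 = 0.
(~b_33) alone gives b_33 = 0.
(~b_43) alone gives b_43 = 0.
Try b_21 = 1.
(~b_31) alone gives b_31 = 0.
(b_32) alone gives b_32 = 1.
(~b_41) alone gives b_41 = 0.
(b_42) alone gives b_42 = 1.
Now (~b_42) is unsatisfied and unit — conflict.
Backtrack on b_21: now try b_21 = 0.
(b_22) alone gives b_22 = 1.
(~b_32) alone gives b_32 = 0.
(b_31) alone gives b_31 = 1.
(~b_41) alone gives b_41 = 0.
(b_42) alone gives b_42 = 1.
Now (~b_42) is unsatisfied and unit — conflict.
Either choice for b_21 ends in contradiction.
Either choice for b_12 ends in contradiction.
Backtrack on b_11: now try b_11 = 1.
(~b_21) alone gives b_21 = 0.
(~b_31) alone gives b_31 = 0.
(~b_41) alone gives b_41 = 0.
Try b_22 = 1.
(~b_12) alone gives b_12 = 0.
(~b_32) alone gives b_32 = 0.
(b_33) alone gives b_33 = 1.
(~b_42) alone gives b_42 = 0.
(b_43) alone gives b_43 = 1.
Now (~b_43) is unsatisfied and unit — conflict.
Backtrack on b_22: now try b_22 = 0.
(b_23) alone gives b_23 = 1.
(~b_13) alone gives b_13 = 0.
(~b_33) alone gives b_33 = 0.
(b_32) alone gives b_32 = 1.
(~b_12) alone gives b_12 = 0.
(~b_42) alone gives b_42 = 0.
(b_43) alone gives b_43 = 1.
Now (~b_43) is unsatisfied and unit — conflict.
Either choice for b_22 ends in contradiction.
Either choice for b_11 ends in contradiction.

UNSATISFIABLE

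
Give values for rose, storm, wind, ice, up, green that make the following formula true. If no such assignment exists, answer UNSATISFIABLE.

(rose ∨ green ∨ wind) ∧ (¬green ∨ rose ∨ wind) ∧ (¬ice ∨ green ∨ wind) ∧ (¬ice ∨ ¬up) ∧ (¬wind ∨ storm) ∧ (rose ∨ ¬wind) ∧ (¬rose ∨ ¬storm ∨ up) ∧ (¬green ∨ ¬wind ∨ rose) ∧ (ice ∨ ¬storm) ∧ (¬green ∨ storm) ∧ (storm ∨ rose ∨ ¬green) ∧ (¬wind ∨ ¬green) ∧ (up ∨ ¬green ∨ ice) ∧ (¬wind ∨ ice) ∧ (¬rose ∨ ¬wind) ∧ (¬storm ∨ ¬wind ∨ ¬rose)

Suppose ice = False.
The clause (¬storm) is unit, so storm = False.
The clause (¬wind) is unit, so wind = False.
The clause (¬green) is unit, so green = False.
The clause (rose) is unit, so rose = True.
All clauses hold; up can take either value.

rose: True; storm: False; wind: False; ice: False; up: True; green: False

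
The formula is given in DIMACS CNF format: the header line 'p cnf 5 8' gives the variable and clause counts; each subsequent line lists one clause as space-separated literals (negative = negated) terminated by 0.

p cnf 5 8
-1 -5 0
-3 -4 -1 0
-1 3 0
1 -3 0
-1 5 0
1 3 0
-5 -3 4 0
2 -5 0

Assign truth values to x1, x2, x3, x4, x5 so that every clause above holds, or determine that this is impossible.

UNSATISFIABLE

Case x1 = False:
(¬x3) alone gives x3 = False.
Now (x3) is unsatisfied and unit — conflict.
Undo x1 and try x1 = True.
(¬x5) alone gives x5 = False.
Now (x5) is unsatisfied and unit — conflict.
Either choice for x1 ends in contradiction.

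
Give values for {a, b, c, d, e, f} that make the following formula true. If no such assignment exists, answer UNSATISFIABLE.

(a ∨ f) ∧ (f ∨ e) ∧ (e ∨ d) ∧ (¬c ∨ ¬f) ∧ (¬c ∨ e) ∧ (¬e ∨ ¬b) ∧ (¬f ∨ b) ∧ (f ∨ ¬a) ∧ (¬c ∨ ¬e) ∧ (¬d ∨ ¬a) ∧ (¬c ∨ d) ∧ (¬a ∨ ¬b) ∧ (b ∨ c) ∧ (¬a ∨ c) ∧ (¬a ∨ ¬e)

a ↦ False; b ↦ True; c ↦ False; d ↦ True; e ↦ False; f ↦ True

Branch on a: set a = False.
(f) alone gives f = True.
(¬c) alone gives c = False.
(b) alone gives b = True.
(¬e) alone gives e = False.
(d) alone gives d = True.
All clauses are satisfied.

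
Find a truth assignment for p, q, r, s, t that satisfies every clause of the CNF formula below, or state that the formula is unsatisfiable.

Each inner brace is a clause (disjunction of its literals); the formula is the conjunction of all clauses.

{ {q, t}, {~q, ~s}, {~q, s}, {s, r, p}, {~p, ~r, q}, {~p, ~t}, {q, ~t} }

Try q = 1.
The clause (~s) is unit, so s = 0.
But (s) is also a unit clause — contradiction.
Undo q and try q = 0.
The clause (t) is unit, so t = 1.
But (~t) is also a unit clause — contradiction.
Both values of q lead to a conflict.

UNSATISFIABLE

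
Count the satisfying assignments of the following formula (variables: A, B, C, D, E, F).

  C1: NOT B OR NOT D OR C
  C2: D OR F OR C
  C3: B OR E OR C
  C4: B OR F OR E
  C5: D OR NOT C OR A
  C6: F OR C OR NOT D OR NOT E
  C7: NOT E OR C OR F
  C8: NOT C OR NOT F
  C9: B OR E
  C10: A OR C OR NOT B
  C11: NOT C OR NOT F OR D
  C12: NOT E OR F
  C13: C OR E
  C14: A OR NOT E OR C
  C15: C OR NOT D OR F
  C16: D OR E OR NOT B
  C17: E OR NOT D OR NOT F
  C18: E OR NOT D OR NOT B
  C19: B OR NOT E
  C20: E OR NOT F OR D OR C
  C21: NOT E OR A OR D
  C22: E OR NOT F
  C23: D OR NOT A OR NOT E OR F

There are 2^6 = 64 truth assignments over (A, B, C, D, E, F).
Split on C. With C = true, the clauses containing C are satisfied and NOT C drops from the rest; 0 of the 2^5 = 32 assignments to the other variables satisfy what remains.
With C = false, by the same count on the reduced clause set, 1 assignment works.
(One model: A=T, B=T, C=F, D=F, E=T, F=T.)
Total: 0 + 1 = 1.

1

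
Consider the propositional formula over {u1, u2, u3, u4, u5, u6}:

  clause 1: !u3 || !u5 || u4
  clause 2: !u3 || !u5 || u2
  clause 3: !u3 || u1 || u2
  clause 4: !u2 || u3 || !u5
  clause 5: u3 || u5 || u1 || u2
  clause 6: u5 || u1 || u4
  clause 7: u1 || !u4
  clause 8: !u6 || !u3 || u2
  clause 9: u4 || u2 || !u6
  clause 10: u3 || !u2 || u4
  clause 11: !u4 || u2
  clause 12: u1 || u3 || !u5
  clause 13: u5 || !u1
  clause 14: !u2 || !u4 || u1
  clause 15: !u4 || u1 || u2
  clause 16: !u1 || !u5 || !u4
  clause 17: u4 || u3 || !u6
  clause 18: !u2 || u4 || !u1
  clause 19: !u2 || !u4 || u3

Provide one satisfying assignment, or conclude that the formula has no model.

u1 ↦ true; u2 ↦ false; u3 ↦ false; u4 ↦ false; u5 ↦ true; u6 ↦ false

Suppose u1 = true.
(u5) alone gives u5 = true.
(!u4) alone gives u4 = false.
(!u3) alone gives u3 = false.
(!u2) alone gives u2 = false.
(!u6) alone gives u6 = false.
This assignment satisfies each clause.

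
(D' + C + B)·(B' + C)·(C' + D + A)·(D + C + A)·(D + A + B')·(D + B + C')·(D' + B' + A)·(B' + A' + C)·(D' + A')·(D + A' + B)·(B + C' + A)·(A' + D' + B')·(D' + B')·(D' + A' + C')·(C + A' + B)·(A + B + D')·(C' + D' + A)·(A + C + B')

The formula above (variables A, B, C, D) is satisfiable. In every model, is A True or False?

Suppose A = 0.
Try B = 0.
(C') alone gives C = 0.
(D') alone gives D = 0.
That conflicts with the unit clause (D).
So B must be the other value — set B = 1.
(C) alone gives C = 1.
(D) alone gives D = 1.
That conflicts with the unit clause (D').
Both values of B lead to a conflict.
So every satisfying assignment has A = True.

True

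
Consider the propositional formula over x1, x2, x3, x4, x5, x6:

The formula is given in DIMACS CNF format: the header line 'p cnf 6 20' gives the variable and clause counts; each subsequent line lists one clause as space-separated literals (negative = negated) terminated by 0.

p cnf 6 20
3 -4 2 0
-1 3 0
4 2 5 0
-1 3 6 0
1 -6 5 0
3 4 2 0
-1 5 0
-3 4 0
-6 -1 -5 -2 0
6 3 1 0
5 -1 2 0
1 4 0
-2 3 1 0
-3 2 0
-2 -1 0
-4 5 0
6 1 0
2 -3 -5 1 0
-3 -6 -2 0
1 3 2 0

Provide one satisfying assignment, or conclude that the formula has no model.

UNSATISFIABLE

Try x1 = False.
Unit clause (x4) forces x4 = True.
Unit clause (x5) forces x5 = True.
Unit clause (x6) forces x6 = True.
Try x3 = True.
Unit clause (x2) forces x2 = True.
That conflicts with the unit clause (¬x2).
So x3 must be the other value — set x3 = False.
Unit clause (x2) forces x2 = True.
That conflicts with the unit clause (¬x2).
Both values of x3 lead to a conflict.
So x1 must be the other value — set x1 = True.
Unit clause (x3) forces x3 = True.
Unit clause (x5) forces x5 = True.
Unit clause (x4) forces x4 = True.
Unit clause (x2) forces x2 = True.
That conflicts with the unit clause (¬x2).
Both values of x1 lead to a conflict.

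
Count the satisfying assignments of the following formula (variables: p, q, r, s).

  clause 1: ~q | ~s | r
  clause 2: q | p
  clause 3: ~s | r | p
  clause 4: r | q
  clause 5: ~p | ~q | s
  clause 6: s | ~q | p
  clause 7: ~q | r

4

There are 2^4 = 16 truth assignments over (p, q, r, s).
Split on r. With r = 1, the clauses containing r are satisfied and ~r drops from the rest; 4 of the 2^3 = 8 assignments to the other variables satisfy what remains.
With r = 0, by the same count on the reduced clause set, 0 assignments work.
(One model: p=F, q=T, r=T, s=T.)
Total: 4 + 0 = 4.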